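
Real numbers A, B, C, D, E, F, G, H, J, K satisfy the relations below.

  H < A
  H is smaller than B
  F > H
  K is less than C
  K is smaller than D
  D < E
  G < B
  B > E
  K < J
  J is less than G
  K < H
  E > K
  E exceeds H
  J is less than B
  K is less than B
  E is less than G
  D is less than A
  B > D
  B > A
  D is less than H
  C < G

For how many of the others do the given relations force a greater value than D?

From D the given relations immediately reach H, A, E, B.
From those, F, G — 6 in total.
No other element is forced above D by the given relations, so the count is 6.

6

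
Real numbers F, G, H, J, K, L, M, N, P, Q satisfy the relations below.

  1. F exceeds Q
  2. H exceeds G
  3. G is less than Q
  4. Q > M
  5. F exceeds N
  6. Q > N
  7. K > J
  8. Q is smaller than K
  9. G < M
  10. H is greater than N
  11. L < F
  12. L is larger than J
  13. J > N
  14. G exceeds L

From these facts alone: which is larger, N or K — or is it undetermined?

K

Link the given pairs in sequence: N < J; J < L; L < G; G < Q; Q < K.
Together: N < J < L < G < Q < K.
So K is larger.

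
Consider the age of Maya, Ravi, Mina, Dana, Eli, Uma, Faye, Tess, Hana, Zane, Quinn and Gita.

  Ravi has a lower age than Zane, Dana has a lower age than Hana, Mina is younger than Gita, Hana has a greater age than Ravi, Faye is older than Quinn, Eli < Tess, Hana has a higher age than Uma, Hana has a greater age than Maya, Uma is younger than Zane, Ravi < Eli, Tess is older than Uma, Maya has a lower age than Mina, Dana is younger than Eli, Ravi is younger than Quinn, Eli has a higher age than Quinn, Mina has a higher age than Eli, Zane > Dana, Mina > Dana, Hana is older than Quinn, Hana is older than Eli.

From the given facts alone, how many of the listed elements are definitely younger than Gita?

6

From Gita the given relations immediately reach Mina.
From those, Dana, Eli, Maya — 4 in total.
From those, Ravi, Quinn — 6 in total.
Nothing else is reachable below Gita; 6 in all.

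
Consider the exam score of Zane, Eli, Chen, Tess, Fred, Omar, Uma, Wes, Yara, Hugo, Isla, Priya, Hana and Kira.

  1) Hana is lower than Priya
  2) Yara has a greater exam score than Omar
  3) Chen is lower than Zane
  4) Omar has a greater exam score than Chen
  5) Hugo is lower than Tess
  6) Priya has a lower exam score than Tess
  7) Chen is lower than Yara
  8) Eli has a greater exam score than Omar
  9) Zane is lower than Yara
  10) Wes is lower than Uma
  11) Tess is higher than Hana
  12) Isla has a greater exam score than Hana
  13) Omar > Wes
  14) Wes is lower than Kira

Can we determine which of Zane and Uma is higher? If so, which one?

Following every chain through Uma: below Uma we get Wes.
Zane is not reached, and no chain runs the other way from Zane to Uma.
So the given relations leave the order of Uma and Zane undetermined.

undetermined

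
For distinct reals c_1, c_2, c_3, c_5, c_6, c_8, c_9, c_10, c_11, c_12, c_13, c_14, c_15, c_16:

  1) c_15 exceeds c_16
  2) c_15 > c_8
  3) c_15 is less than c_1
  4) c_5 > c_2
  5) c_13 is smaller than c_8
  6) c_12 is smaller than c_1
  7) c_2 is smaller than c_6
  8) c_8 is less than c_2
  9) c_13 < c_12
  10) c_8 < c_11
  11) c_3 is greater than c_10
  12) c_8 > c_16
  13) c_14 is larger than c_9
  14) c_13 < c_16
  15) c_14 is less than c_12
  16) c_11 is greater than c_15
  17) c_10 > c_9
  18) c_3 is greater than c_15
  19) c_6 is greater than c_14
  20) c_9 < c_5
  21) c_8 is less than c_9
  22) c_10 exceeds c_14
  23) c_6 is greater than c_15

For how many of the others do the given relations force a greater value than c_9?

Directly above c_9: c_14, c_5, c_10.
One step further: c_12, c_6, c_3 (6 so far).
One step further: c_1 (7 so far).
No other element is forced above c_9 by the given relations, so the count is 7.

7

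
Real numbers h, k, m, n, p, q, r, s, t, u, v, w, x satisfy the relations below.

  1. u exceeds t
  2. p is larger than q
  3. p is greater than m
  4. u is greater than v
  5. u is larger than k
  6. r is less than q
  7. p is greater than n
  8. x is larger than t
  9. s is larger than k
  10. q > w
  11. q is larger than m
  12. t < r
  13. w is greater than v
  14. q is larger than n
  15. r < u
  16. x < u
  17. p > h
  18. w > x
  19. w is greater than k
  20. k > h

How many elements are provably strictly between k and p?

The relations place k below p. An element lies strictly between them when it is forced above k and also forced below p.
Above k: {w, s, q, u}. Below p: {h, t, r, m, x, v, w, n, q}.
Intersection: {w, q} — 2.

2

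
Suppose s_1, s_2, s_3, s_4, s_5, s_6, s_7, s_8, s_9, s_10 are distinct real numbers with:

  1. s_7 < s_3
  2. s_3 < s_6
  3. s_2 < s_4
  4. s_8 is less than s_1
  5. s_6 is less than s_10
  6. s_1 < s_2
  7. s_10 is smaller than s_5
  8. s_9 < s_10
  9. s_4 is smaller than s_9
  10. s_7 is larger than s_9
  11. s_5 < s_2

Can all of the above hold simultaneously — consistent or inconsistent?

Chaining the given relations yields s_2 < s_4 < s_9 < s_7 < s_3 < s_6 < s_10 < s_5, so s_2 < s_5. But one relation states s_5 < s_2. These cannot both hold.

inconsistent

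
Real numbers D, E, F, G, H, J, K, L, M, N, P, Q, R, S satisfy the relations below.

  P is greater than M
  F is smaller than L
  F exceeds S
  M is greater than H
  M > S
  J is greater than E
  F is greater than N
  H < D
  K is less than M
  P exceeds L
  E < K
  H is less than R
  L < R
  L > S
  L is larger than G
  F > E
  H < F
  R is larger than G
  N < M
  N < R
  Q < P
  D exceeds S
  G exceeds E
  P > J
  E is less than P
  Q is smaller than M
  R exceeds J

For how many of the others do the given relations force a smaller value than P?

11

The elements the relations force below P are E, G, K, N, J, Q, H, S, F, M, L — no chain reaches any other.
That is 11.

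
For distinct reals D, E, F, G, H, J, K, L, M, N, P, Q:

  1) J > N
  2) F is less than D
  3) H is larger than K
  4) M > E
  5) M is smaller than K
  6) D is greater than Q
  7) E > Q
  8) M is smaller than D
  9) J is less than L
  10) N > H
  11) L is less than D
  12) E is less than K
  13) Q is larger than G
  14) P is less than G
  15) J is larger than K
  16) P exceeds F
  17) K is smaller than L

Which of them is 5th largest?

Chaining the given pairs: F < P < G < Q < E < M < K < H < N < J < L < D.
Counting 5 from the largest end gives H.

H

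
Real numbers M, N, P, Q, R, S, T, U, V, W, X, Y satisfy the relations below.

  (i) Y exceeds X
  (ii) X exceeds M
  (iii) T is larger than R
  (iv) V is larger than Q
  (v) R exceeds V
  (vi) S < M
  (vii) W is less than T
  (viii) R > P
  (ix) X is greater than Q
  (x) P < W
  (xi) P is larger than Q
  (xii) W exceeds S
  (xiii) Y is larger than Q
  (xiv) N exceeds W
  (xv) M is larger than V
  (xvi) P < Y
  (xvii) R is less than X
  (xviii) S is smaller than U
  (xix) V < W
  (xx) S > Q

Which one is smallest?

Q

V is not least since Q < V; S is not least since Q < S; P is not least since Q < P; R is not least since P < R; W is not least since S < W; N is not least since W < N; T is not least since W < T; M is not least since S < M; U is not least since S < U; X is not least since Q < X; Y is not least since Q < Y.
Only Q has nothing below it, so Q is the smallest.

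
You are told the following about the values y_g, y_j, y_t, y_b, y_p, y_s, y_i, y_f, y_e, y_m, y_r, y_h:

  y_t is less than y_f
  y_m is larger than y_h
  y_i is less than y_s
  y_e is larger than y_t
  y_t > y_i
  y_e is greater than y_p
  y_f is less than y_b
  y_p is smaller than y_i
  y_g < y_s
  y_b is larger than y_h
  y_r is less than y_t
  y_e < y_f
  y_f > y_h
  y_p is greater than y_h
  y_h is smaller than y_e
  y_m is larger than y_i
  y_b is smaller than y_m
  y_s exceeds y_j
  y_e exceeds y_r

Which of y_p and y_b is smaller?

y_p < y_i and y_i < y_t give y_p < y_t.
With y_t < y_e: y_p < y_i < y_t < y_e.
Then y_e < y_f extends the chain to y_f.
With y_f < y_b: y_p < y_i < y_t < y_e < y_f < y_b.
So y_p < y_b; y_p is the smaller of the two.

y_p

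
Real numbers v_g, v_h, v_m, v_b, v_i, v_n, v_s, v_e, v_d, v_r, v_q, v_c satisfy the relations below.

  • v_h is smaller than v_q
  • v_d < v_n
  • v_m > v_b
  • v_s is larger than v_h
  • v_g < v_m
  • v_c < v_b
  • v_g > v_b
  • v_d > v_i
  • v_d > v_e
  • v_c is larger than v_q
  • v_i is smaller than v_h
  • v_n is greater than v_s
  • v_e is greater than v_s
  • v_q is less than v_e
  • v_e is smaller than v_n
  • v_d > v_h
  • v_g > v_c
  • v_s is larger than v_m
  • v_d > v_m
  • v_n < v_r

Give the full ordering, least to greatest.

Each adjacent pair is fixed by a given relation: v_i < v_h; v_h < v_q; v_q < v_c; v_c < v_b; v_b < v_g; v_g < v_m; v_m < v_s; v_s < v_e; v_e < v_d; v_d < v_n; v_n < v_r. Chaining them end to end gives the full order.

v_i < v_h < v_q < v_c < v_b < v_g < v_m < v_s < v_e < v_d < v_n < v_r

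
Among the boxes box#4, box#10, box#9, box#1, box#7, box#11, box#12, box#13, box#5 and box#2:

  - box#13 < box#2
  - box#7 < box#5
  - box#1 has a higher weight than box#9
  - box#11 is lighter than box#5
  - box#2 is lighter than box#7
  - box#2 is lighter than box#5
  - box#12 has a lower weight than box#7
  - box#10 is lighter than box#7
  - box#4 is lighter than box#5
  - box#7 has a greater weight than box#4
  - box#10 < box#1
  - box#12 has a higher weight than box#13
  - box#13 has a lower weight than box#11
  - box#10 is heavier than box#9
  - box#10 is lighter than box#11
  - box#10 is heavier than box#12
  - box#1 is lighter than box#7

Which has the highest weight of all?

box#13 is not greatest since box#13 < box#11; box#9 is not greatest since box#9 < box#10; box#2 is not greatest since box#2 < box#5; box#4 is not greatest since box#4 < box#7; box#12 is not greatest since box#12 < box#10; box#10 is not greatest since box#10 < box#7; box#1 is not greatest since box#1 < box#7; box#11 is not greatest since box#11 < box#5; box#7 is not greatest since box#7 < box#5.
Only box#5 has nothing above it, so box#5 is the highest weight.

box#5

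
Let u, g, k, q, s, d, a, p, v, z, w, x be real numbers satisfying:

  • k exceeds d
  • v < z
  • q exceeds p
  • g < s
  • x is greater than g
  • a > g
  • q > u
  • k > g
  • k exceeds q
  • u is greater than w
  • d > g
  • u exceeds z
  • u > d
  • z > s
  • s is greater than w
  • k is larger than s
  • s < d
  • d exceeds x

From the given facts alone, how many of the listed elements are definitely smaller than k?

Directly below k: g, s, d, q.
One step further: w, x, p, u (8 so far).
One step further: z (9 so far).
One step further: v (10 so far).
Nothing else is reachable below k; 10 in all.

10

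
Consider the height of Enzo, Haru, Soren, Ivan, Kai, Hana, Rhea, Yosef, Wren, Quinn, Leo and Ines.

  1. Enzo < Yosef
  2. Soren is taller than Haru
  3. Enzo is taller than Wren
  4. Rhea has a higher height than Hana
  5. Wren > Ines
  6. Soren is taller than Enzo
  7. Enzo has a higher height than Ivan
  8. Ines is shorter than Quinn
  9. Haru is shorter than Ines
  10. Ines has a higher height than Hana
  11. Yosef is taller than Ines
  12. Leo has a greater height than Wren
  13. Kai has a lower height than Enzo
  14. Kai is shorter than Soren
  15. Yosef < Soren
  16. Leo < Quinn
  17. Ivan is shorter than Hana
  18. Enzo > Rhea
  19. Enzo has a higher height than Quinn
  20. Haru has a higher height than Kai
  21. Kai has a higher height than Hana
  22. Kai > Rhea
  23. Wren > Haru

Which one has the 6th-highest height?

Wren

Chaining the given pairs: Ivan < Hana < Rhea < Kai < Haru < Ines < Wren < Leo < Quinn < Enzo < Yosef < Soren.
Counting 6 from the largest end gives Wren.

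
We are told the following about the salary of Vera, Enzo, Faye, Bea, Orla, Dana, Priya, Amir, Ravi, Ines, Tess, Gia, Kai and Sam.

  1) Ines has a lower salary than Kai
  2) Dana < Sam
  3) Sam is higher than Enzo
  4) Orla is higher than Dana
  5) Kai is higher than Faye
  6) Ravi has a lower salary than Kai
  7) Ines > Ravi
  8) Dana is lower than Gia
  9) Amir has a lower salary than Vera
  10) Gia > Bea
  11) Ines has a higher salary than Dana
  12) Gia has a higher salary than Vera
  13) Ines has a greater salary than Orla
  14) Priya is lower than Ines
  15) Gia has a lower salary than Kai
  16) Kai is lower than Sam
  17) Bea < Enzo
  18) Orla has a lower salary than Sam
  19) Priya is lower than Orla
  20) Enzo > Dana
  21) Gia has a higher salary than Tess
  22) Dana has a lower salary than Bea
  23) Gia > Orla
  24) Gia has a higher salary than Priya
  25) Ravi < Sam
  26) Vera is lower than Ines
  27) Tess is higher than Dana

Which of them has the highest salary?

Sam

Chaining downward from Sam: directly below it, Dana, Ravi, Orla, Enzo, Kai; then Priya, Bea, Faye, Ines, Gia; then Vera, Tess; then Amir.
That covers every other element, and nothing is given above Sam, so Sam is the highest salary.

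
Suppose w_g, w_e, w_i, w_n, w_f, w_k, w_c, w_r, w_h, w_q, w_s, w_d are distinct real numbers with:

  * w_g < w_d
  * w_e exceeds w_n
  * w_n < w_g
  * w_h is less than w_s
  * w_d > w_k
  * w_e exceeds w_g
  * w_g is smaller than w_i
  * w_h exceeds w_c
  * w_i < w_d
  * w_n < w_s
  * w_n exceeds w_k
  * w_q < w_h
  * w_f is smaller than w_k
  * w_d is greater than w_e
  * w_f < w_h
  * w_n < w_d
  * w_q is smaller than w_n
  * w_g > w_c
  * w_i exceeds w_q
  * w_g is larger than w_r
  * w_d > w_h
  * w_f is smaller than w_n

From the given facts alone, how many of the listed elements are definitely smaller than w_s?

Directly below w_s: w_n, w_h.
One step further: w_f, w_q, w_c, w_k (6 so far).
No other element is forced below w_s by the given relations, so the count is 6.

6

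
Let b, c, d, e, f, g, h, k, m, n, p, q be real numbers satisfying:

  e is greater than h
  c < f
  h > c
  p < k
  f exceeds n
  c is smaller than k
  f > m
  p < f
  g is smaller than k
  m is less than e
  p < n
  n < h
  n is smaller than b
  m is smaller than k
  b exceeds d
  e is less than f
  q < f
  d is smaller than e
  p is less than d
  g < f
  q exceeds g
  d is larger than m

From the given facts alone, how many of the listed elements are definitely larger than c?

Directly above c: h, k, f.
One step further: e (4 so far).
Nothing else is reachable above c; 4 in all.

4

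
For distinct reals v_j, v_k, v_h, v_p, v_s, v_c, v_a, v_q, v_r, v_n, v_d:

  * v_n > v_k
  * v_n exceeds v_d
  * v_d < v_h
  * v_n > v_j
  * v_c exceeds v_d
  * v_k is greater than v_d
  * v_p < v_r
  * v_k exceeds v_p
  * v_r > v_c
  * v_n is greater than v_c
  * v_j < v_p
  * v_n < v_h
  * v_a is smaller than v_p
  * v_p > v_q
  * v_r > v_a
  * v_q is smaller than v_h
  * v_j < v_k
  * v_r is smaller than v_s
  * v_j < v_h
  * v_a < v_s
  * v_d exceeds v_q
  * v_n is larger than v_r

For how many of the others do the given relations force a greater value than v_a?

The elements the relations force above v_a are v_p, v_k, v_r, v_n, v_s, v_h — no chain reaches any other.
That is 6.

6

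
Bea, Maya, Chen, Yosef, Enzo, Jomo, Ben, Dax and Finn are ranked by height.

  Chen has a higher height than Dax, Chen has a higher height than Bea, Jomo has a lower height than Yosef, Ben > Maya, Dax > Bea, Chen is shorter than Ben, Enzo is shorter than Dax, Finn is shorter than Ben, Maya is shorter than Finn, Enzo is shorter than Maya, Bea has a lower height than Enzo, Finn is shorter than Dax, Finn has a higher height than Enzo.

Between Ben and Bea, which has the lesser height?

Bea < Enzo and Enzo < Maya give Bea < Maya.
With Maya < Finn: Bea < Enzo < Maya < Finn.
Then Finn < Dax extends the chain to Dax.
With Dax < Chen: Bea < Enzo < Maya < Finn < Dax < Chen.
With Chen < Ben: Bea < Enzo < Maya < Finn < Dax < Chen < Ben.
So Bea < Ben; Bea is the shorter of the two.

Bea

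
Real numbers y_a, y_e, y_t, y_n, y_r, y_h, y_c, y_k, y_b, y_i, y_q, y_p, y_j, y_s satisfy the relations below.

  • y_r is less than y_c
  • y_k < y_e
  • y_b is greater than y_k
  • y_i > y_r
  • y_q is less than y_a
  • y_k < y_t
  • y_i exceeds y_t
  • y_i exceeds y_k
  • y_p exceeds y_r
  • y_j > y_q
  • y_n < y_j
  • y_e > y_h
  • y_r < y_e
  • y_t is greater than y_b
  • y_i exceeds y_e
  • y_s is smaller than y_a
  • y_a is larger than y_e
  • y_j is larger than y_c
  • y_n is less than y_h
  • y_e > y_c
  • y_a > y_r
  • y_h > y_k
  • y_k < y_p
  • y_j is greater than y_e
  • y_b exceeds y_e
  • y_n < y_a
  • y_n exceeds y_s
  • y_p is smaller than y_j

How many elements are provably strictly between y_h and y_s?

The relations place y_s below y_h. An element lies strictly between them when it is forced above y_s and also forced below y_h.
Above y_s: {y_n, y_e, y_a, y_b, y_t, y_j, y_i}. Below y_h: {y_n, y_k}.
Intersection: {y_n} — 1.

1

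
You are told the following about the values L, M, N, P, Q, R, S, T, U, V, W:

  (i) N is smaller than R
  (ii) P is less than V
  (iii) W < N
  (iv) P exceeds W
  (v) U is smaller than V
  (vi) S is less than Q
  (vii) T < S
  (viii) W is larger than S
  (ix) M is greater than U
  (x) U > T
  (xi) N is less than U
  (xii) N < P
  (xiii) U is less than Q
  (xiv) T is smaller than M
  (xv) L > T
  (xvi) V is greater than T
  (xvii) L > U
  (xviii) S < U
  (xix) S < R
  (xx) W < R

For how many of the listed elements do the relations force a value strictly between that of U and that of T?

Chaining upward from T reaches: S, W, N, L, M, P, V, R, Q.
Chaining downward from U reaches: S, W, N.
Strictly between T and U are those in both lists: S, W, N — 3 elements.

3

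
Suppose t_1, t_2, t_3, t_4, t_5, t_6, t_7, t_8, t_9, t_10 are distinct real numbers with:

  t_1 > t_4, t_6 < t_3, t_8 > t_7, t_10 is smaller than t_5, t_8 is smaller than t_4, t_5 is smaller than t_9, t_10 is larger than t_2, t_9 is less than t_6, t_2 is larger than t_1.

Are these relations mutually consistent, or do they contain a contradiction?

consistent

Every relation is compatible with t_7 < t_8 < t_4 < t_1 < t_2 < t_10 < t_5 < t_9 < t_6 < t_3; the set is consistent.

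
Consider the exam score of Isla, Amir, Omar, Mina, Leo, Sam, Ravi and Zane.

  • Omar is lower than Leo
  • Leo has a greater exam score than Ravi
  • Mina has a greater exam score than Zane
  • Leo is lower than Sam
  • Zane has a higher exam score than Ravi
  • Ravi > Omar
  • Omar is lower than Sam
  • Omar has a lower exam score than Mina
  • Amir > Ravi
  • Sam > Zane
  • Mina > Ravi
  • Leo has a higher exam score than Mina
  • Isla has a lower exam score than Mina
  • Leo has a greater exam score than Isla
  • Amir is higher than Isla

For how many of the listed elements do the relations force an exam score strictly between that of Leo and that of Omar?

Chaining upward from Omar reaches: Ravi, Zane, Mina, Amir, Sam.
Chaining downward from Leo reaches: Ravi, Isla, Zane, Mina.
Strictly between Omar and Leo are those in both lists: Ravi, Zane, Mina — 3 elements.

3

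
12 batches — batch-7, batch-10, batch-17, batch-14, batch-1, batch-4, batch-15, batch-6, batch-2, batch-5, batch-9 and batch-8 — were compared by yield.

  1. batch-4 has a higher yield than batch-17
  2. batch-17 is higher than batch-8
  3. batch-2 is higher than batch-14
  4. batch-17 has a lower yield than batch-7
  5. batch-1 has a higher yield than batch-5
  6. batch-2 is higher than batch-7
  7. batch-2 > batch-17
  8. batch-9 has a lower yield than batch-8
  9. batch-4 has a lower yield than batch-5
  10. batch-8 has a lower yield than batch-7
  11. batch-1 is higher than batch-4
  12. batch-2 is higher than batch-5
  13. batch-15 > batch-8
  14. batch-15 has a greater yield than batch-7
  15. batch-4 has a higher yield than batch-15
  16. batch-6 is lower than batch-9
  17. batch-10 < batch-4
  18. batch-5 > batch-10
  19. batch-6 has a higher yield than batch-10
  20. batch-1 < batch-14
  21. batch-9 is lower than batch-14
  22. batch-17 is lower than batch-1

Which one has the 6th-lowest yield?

batch-7

The consecutive relations fix a unique order: batch-10 < batch-6 < batch-9 < batch-8 < batch-17 < batch-7 < batch-15 < batch-4 < batch-5 < batch-1 < batch-14 < batch-2.
Counting 6 from the smallest end gives batch-7.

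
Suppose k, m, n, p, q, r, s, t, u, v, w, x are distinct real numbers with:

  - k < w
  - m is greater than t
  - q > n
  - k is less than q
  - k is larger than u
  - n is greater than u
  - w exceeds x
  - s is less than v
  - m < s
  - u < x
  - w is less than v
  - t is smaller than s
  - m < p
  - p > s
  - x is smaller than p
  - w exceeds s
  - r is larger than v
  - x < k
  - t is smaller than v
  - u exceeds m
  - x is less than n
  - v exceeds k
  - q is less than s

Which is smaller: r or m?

Chaining the given relations: m < u < x < k < q < s < v < r.
So m < r; m is the smaller of the two.

m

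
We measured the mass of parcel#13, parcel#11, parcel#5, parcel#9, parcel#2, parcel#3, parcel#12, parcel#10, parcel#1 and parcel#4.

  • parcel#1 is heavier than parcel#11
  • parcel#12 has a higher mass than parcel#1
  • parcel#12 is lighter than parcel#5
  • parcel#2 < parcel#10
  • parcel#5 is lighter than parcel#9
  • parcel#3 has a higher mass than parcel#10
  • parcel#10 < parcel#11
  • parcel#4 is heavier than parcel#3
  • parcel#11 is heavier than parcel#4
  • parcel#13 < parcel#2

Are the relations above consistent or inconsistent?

Every relation is compatible with parcel#13 < parcel#2 < parcel#10 < parcel#3 < parcel#4 < parcel#11 < parcel#1 < parcel#12 < parcel#5 < parcel#9; the set is consistent.

consistent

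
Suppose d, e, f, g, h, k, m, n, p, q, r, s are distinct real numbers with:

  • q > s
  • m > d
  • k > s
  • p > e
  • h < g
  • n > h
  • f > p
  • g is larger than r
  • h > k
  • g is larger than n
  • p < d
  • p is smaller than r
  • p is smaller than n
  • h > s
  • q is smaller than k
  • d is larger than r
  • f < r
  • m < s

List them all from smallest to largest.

e < p < f < r < d < m < s < q < k < h < n < g

The consecutive links are each given: e < p; p < f; f < r; r < d; d < m; m < s; s < q; q < k; k < h; h < n; n < g.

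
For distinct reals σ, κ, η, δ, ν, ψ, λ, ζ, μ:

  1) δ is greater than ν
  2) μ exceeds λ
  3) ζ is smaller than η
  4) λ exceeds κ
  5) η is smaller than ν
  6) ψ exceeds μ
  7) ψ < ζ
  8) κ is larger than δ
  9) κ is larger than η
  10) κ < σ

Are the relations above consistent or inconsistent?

We have κ < λ stated directly, yet also λ < μ < ψ < ζ < η < ν < δ < κ by chaining the others — so λ < κ. Contradiction.

inconsistent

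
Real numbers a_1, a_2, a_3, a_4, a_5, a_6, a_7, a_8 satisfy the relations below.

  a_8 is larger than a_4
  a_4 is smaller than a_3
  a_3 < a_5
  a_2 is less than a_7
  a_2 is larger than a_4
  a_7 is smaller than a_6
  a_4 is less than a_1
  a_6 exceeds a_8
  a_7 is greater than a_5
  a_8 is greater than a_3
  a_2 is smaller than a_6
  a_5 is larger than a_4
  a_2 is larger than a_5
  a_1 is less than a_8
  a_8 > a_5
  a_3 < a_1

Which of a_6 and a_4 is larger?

a_6

a_4 < a_3 < a_5 < a_2 < a_7 < a_6, by transitivity through a_3, a_5, a_2, a_7.
So a_4 < a_6; a_6 is the larger of the two.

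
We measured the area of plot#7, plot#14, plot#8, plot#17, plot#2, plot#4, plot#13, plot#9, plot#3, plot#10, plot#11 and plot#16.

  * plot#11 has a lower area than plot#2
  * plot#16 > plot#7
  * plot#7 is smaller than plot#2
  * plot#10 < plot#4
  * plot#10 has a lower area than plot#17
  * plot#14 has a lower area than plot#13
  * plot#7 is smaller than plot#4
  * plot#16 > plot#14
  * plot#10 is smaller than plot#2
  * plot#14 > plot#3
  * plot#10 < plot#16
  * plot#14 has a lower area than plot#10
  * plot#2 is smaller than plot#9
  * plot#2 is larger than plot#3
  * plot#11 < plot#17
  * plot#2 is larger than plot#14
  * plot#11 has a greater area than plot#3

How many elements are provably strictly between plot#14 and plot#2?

1

Chaining upward from plot#14 reaches: plot#13, plot#10, plot#9, plot#16, plot#17, plot#4.
Chaining downward from plot#2 reaches: plot#3, plot#11, plot#7, plot#10.
Strictly between plot#14 and plot#2 are those in both lists: plot#10 — 1 element.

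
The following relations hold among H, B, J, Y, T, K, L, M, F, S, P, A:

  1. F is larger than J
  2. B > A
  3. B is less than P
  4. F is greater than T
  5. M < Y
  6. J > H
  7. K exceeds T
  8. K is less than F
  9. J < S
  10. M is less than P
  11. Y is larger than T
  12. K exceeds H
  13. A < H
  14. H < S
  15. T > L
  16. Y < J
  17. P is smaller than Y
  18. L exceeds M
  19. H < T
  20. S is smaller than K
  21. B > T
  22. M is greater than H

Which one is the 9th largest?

Piecing the relations together gives one ordering: A < H < M < L < T < B < P < Y < J < S < K < F.
Counting 9 from the largest end gives L.

L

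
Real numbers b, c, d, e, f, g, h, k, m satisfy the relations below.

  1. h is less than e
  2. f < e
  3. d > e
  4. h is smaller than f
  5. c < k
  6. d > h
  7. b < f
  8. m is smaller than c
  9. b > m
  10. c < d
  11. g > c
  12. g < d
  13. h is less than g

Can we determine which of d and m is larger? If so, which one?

d

Chaining the given relations: m < b < f < e < d.
So d is larger.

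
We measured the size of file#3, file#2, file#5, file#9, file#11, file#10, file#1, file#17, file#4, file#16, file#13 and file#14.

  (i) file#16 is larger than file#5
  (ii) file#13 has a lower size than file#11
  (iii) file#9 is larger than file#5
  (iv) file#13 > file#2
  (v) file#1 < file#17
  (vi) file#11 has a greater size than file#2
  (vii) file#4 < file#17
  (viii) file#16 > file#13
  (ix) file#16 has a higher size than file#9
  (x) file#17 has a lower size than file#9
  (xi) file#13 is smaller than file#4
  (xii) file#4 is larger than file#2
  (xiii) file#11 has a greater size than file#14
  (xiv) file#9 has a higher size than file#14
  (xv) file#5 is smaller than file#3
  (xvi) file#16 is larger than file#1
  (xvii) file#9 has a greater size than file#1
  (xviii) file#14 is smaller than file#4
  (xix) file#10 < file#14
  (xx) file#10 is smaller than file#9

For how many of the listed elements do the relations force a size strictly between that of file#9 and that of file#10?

The relations place file#10 below file#9. An element lies strictly between them when it is forced above file#10 and also forced below file#9.
Above file#10: {file#14, file#4, file#11, file#17, file#16}. Below file#9: {file#2, file#5, file#1, file#14, file#13, file#4, file#17}.
Intersection: {file#14, file#4, file#17} — 3.

3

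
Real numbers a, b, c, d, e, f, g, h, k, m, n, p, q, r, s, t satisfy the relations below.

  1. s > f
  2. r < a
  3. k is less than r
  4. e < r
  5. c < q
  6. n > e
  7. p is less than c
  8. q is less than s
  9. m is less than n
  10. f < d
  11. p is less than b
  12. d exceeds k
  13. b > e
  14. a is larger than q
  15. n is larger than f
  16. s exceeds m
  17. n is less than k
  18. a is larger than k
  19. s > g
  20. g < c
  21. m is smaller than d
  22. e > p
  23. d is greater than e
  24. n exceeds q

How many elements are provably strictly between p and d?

5

Chaining upward from p reaches: e, c, b, q, s, n, k, r, a.
Chaining downward from d reaches: g, e, c, f, q, m, n, k.
Strictly between p and d are those in both lists: e, c, q, n, k — 5 elements.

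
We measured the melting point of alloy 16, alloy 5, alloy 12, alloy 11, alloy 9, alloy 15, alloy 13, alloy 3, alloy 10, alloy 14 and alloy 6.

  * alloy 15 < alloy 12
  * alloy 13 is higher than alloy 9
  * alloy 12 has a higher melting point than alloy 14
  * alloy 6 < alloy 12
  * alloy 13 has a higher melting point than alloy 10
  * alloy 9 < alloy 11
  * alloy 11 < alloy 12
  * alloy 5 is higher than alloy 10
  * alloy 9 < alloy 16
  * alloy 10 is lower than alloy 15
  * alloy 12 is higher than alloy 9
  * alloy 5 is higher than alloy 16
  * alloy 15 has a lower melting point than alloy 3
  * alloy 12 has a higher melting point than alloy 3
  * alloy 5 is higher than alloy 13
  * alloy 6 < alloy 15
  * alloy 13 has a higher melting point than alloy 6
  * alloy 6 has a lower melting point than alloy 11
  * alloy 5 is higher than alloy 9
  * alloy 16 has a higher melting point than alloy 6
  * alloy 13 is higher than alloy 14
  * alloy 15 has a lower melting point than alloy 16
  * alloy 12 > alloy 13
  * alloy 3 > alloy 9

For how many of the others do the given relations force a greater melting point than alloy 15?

4

Directly above alloy 15: alloy 16, alloy 3, alloy 12.
One step further: alloy 5 (4 so far).
Nothing else is reachable above alloy 15; 4 in all.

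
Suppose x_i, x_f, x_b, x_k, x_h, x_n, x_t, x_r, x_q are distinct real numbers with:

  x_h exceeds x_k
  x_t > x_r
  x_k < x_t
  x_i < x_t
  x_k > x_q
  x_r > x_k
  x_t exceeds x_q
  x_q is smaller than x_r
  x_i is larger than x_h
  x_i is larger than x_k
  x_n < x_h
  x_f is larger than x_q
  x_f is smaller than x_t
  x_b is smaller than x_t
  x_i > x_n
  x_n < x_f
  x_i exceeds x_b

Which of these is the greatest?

x_t

Chaining downward from x_t: directly below it, x_q, x_k, x_r, x_b, x_f, x_i; then x_n, x_h.
That covers every other element, and nothing is given above x_t, so x_t is the greatest.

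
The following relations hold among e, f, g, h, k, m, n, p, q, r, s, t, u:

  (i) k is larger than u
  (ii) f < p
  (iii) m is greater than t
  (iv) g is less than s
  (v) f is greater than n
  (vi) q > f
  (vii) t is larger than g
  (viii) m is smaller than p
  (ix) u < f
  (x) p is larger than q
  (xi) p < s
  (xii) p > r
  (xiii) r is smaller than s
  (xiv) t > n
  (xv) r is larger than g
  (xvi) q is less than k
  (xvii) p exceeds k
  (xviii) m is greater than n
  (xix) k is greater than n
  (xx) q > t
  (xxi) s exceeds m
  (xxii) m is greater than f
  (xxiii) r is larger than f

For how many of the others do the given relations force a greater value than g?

7

Directly above g: t, r, s.
One step further: q, m, p (6 so far).
One step further: k (7 so far).
Nothing else is reachable above g; 7 in all.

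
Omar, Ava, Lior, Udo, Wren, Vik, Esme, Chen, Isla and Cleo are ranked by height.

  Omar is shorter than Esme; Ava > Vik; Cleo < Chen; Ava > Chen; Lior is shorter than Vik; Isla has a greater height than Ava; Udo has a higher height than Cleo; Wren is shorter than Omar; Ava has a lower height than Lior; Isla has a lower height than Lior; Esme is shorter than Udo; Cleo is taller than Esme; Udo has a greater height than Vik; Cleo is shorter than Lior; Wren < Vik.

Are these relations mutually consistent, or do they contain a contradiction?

Chaining the given relations yields Ava < Isla < Lior < Vik, so Ava < Vik. But one relation states Vik < Ava. These cannot both hold.

inconsistent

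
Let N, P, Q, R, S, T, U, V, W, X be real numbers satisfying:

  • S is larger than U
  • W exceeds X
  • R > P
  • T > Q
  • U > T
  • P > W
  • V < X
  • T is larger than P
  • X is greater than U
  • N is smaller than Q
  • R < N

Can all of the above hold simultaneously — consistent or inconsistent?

Chaining the given relations yields X < W < P < R < N < Q < T < U, so X < U. But one relation states U < X. These cannot both hold.

inconsistent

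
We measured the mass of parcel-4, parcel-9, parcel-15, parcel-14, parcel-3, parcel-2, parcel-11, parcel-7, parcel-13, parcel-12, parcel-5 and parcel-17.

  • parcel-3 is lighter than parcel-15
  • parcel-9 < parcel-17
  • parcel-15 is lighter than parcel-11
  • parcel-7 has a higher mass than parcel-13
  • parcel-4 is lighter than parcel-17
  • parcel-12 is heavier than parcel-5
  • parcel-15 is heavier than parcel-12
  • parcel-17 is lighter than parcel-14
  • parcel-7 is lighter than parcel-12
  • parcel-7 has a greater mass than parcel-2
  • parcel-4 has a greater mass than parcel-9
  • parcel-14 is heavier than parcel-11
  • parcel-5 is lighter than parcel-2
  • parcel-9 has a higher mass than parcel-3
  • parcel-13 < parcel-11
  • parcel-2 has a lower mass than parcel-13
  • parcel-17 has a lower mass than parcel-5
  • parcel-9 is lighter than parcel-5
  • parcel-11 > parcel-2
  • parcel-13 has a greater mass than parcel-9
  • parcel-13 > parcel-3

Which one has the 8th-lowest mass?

parcel-7

The consecutive relations fix a unique order: parcel-3 < parcel-9 < parcel-4 < parcel-17 < parcel-5 < parcel-2 < parcel-13 < parcel-7 < parcel-12 < parcel-15 < parcel-11 < parcel-14.
Counting 8 from the smallest end gives parcel-7.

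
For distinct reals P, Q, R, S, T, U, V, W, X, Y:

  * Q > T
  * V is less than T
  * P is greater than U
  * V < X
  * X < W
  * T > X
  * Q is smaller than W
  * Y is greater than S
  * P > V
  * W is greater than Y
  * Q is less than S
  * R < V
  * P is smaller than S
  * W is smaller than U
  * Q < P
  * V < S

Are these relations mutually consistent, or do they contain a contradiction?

Chaining the given relations yields W < U < P < S < Y, so W < Y. But one relation states Y < W. These cannot both hold.

inconsistent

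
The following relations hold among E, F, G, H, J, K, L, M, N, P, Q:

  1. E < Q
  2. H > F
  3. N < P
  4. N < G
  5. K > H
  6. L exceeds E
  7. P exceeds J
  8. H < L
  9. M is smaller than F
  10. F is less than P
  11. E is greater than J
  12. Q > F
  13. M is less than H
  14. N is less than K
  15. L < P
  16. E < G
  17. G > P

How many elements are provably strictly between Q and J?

The relations place J below Q. An element lies strictly between them when it is forced above J and also forced below Q.
Above J: {E, L, P, G}. Below Q: {M, F, E}.
Intersection: {E} — 1.

1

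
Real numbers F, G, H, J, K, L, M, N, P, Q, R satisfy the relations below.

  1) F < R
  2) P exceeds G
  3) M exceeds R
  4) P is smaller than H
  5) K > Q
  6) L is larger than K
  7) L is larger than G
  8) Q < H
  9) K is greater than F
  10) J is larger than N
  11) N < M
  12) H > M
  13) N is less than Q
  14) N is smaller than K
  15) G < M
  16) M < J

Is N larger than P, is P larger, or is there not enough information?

Following every chain through N: above N we get Q, M, K, H, L, J.
P is not reached, and no chain runs the other way from P to N.
So the given relations leave the order of N and P undetermined.

undetermined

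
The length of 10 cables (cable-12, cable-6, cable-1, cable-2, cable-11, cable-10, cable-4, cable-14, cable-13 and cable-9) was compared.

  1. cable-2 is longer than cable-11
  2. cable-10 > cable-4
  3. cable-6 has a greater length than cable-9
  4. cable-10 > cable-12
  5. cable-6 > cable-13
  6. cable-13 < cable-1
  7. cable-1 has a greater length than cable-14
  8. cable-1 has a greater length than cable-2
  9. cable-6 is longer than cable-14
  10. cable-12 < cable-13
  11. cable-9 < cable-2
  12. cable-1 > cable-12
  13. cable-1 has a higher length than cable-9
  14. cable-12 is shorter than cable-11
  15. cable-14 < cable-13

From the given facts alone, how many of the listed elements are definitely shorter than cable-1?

From cable-1 the given relations immediately reach cable-12, cable-14, cable-9, cable-2, cable-13.
From those, cable-11 — 6 in total.
No other element is forced below cable-1 by the given relations, so the count is 6.

6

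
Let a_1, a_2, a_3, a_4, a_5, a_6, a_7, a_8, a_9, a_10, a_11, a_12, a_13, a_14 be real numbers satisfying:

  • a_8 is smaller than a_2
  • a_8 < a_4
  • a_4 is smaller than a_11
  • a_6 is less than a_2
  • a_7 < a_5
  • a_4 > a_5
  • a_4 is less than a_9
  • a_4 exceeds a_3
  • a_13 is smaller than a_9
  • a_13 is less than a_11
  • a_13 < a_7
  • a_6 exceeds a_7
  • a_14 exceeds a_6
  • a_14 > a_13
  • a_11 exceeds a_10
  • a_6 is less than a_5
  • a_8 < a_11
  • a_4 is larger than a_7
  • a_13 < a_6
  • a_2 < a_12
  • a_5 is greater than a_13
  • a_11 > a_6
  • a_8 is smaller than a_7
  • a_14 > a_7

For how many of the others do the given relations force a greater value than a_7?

8

From a_7 the given relations immediately reach a_6, a_5, a_4, a_14.
From those, a_9, a_2, a_11 — 7 in total.
From those, a_12 — 8 in total.
No other element is forced above a_7 by the given relations, so the count is 8.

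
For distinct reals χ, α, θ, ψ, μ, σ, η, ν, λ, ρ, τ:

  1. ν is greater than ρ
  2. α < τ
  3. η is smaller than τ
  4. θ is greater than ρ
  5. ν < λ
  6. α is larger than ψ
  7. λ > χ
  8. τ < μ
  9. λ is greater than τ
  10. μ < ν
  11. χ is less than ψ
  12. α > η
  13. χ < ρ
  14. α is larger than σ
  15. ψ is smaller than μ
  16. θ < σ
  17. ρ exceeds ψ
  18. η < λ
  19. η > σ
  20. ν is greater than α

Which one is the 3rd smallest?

Piecing the relations together gives one ordering: χ < ψ < ρ < θ < σ < η < α < τ < μ < ν < λ.
The 3rd smallest is ρ.

ρ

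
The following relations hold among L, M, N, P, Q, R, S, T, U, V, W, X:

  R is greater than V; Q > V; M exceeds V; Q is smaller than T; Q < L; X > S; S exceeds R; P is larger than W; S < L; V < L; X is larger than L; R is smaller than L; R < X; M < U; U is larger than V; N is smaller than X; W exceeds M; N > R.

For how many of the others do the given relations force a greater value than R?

The elements the relations force above R are S, L, N, X — no chain reaches any other.
That is 4.

4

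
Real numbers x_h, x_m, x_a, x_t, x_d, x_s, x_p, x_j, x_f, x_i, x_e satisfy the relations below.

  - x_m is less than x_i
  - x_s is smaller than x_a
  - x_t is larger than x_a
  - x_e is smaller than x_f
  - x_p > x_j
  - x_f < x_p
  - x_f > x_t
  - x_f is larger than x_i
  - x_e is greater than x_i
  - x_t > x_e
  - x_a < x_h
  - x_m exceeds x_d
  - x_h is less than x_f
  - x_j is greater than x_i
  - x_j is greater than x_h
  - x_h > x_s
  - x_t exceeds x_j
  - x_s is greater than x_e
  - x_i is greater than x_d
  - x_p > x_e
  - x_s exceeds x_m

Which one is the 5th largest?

Piecing the relations together gives one ordering: x_d < x_m < x_i < x_e < x_s < x_a < x_h < x_j < x_t < x_f < x_p.
Counting 5 from the largest end gives x_h.

x_h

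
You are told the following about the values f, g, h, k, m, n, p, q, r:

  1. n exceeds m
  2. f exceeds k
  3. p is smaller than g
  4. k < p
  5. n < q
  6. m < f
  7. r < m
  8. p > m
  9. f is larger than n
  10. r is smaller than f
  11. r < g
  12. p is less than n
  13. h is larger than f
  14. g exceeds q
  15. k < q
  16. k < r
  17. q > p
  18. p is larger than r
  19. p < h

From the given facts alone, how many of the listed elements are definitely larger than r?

7

From r the given relations immediately reach m, p, f, g.
From those, n, q, h — 7 in total.
Nothing else is reachable above r; 7 in all.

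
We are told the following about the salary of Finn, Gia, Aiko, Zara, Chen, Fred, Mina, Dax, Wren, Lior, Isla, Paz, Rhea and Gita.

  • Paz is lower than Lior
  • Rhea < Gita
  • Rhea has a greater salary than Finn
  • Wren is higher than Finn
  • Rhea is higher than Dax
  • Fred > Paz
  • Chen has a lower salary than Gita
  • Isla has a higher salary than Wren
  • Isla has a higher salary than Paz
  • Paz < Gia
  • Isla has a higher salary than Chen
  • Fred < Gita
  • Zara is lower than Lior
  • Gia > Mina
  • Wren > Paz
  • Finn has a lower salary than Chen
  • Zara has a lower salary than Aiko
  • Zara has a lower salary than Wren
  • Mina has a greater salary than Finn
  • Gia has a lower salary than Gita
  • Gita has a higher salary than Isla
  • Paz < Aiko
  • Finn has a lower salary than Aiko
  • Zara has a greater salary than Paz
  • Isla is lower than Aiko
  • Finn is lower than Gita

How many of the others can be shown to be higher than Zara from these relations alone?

Directly above Zara: Wren, Lior, Aiko.
One step further: Isla (4 so far).
One step further: Gita (5 so far).
No other element is forced above Zara by the given relations, so the count is 5.

5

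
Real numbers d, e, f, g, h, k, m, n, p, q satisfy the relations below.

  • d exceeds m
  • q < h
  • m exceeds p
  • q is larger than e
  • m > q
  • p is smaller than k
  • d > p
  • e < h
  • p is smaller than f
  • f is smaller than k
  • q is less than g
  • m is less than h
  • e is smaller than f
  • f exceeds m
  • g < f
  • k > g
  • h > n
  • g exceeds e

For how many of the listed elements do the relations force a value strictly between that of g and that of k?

Chaining upward from g reaches: f.
Chaining downward from k reaches: e, q, p, m, f.
Strictly between g and k are those in both lists: f — 1 element.

1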